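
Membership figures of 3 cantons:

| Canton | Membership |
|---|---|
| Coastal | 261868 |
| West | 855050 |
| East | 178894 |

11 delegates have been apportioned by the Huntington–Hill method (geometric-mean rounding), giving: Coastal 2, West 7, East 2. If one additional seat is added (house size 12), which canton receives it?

West

Priority for the next seat is population ÷ (√(s·(s+1))).
Priorities: Coastal 106907.163, West 114260.862, East 73033.170.
Highest priority: West.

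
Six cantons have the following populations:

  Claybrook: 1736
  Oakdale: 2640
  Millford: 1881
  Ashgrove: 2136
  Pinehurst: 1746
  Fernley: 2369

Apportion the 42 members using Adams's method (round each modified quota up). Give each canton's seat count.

Claybrook 6, Oakdale 9, Millford 6, Ashgrove 7, Pinehurst 6, Fernley 8

Standard divisor 12508/42 ≈ 297.81; standard quotas: Claybrook 5.829, Oakdale 8.865, Millford 6.316, Ashgrove 7.172, Pinehurst 5.863, Fernley 7.955.
Rounding up gives 6, 9, 7, 8, 6, 8 = 44 seats, so the divisor must be adjusted.
With modified divisor 320: modified quotas Claybrook 5.425, Oakdale 8.250, Millford 5.878, Ashgrove 6.675, Pinehurst 5.456, Fernley 7.403.
Rounding up: Claybrook 6, Oakdale 9, Millford 6, Ashgrove 7, Pinehurst 6, Fernley 8 (total 42).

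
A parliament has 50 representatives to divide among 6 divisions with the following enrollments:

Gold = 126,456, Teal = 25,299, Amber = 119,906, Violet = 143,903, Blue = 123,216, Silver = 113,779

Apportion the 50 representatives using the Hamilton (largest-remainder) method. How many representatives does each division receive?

Gold 10; Teal 2; Amber 9; Violet 11; Blue 9; Silver 9

The standard divisor is 652559/50 ≈ 13051.18.
Standard quotas: Gold 9.6892, Teal 1.9384, Amber 9.1874, Violet 11.0261, Blue 9.4410, Silver 8.7179.
Lower quotas: Gold 9, Teal 1, Amber 9, Violet 11, Blue 9, Silver 8 (sum 47, leaving 3 seats).
Remainders in descending order: Teal 0.9384, Silver 0.7179, Gold 0.6892, Blue 0.4410, Amber 0.1874, Violet 0.0261.
Largest remainders: Teal, Silver, Gold receive the extra seats.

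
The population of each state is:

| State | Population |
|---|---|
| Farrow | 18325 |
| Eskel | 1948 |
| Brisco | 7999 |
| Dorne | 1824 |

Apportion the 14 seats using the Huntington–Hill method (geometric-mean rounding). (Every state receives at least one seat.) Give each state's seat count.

With divisor 2234: modified quotas Farrow 8.203, Eskel 0.872, Brisco 3.581, Dorne 0.816.
Geometric-mean thresholds: Farrow √(8·9)=8.485, Eskel (min 1), Brisco √(3·4)=3.464, Dorne (min 1).
Each quota rounded against its threshold gives Farrow 8, Eskel 1, Brisco 4, Dorne 1 (total 14).

Farrow: 8, Eskel: 1, Brisco: 4, Dorne: 1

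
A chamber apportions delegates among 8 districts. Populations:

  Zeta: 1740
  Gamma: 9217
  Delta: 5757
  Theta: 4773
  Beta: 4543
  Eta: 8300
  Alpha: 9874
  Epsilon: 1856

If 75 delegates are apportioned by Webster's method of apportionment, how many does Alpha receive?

Standard divisor 46060/75 ≈ 614.133; standard quotas: Zeta 2.833, Gamma 15.008, Delta 9.374, Theta 7.772, Beta 7.397, Eta 13.515, Alpha 16.078, Epsilon 3.022.
Rounding to the nearest integer gives Zeta 3, Gamma 15, Delta 9, Theta 8, Beta 7, Eta 14, Alpha 16, Epsilon 3 — total 75, matching the house size, so no adjustment is needed.
Alpha receives 16.

16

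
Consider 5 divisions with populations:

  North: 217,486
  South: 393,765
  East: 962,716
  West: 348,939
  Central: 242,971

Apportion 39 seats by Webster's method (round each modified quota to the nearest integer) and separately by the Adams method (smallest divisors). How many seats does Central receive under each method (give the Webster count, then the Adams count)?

4 and 5

Webster: North 4, South 7, East 18, West 6, Central 4.
Adams: North 4, South 7, East 17, West 6, Central 5.
Central gets 4 under Webster and 5 under Adams.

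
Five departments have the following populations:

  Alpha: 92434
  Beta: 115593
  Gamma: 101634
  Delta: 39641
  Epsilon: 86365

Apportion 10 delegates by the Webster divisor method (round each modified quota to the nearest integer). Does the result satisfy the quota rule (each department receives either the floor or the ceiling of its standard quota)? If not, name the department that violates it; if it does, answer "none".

none

Standard quotas: Alpha 2.122, Beta 2.653, Gamma 2.333, Delta 0.910, Epsilon 1.982.
Webster allocation: Alpha 2, Beta 3, Gamma 2, Delta 1, Epsilon 2.
Every allocation lies between the lower and upper quota.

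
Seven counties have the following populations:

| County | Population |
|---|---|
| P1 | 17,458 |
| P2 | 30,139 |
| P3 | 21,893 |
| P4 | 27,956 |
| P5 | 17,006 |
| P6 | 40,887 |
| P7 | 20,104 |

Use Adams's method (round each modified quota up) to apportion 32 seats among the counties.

P1: 3, P2: 6, P3: 4, P4: 5, P5: 3, P6: 7, P7: 4

Standard divisor 175443/32 ≈ 5482.594; standard quotas: P1 3.184, P2 5.497, P3 3.993, P4 5.099, P5 3.102, P6 7.458, P7 3.667.
Rounding up gives 4, 6, 4, 6, 4, 8, 4 = 36 seats, so the divisor must be adjusted.
With modified divisor 5900: modified quotas P1 2.959, P2 5.108, P3 3.711, P4 4.738, P5 2.882, P6 6.930, P7 3.407.
Rounding up: P1 3, P2 6, P3 4, P4 5, P5 3, P6 7, P7 4 (total 32).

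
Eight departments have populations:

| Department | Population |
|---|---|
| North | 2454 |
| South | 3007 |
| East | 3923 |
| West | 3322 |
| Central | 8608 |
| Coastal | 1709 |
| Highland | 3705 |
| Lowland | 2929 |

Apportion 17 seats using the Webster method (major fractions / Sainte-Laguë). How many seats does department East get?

2

Standard divisor 29657/17 ≈ 1744.529; standard quotas: North 1.407, South 1.724, East 2.249, West 1.904, Central 4.934, Coastal 0.980, Highland 2.124, Lowland 1.679.
Rounding to the nearest integer gives North 1, South 2, East 2, West 2, Central 5, Coastal 1, Highland 2, Lowland 2 — total 17, matching the house size, so no adjustment is needed.
East receives 2.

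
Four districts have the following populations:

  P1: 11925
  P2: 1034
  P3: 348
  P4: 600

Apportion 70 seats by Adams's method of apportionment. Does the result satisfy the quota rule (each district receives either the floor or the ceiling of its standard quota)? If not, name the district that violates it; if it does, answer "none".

Standard quotas: P1 60.024, P2 5.205, P3 1.752, P4 3.020.
Adams allocation: P1 59, P2 6, P3 2, P4 3.
P1 has quota 60.024 (lower 60, upper 61) but receives 59 — outside the quota interval.

P1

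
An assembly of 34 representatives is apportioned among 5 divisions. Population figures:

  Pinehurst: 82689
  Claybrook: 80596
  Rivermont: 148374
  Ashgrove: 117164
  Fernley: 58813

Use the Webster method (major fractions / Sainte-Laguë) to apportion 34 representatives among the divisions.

Standard divisor 487636/34 ≈ 14342.235; standard quotas: Pinehurst 5.765, Claybrook 5.619, Rivermont 10.345, Ashgrove 8.169, Fernley 4.101.
Rounding to the nearest integer gives Pinehurst 6, Claybrook 6, Rivermont 10, Ashgrove 8, Fernley 4 — total 34, matching the house size, so no adjustment is needed.

Pinehurst 6, Claybrook 6, Rivermont 10, Ashgrove 8, Fernley 4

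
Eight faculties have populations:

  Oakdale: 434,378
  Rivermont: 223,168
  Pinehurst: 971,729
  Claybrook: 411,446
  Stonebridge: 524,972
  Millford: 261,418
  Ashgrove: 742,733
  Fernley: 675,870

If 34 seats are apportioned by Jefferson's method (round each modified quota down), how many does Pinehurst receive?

Standard divisor 4245714/34 ≈ 124873.941; standard quotas: Oakdale 3.479, Rivermont 1.787, Pinehurst 7.782, Claybrook 3.295, Stonebridge 4.204, Millford 2.093, Ashgrove 5.948, Fernley 5.412.
Rounding down gives 3, 1, 7, 3, 4, 2, 5, 5 = 30 seats, so the divisor must be adjusted.
With modified divisor 110100: modified quotas Oakdale 3.945, Rivermont 2.027, Pinehurst 8.826, Claybrook 3.737, Stonebridge 4.768, Millford 2.374, Ashgrove 6.746, Fernley 6.139.
Rounding down: Oakdale 3, Rivermont 2, Pinehurst 8, Claybrook 3, Stonebridge 4, Millford 2, Ashgrove 6, Fernley 6 (total 34).
Pinehurst receives 8.

8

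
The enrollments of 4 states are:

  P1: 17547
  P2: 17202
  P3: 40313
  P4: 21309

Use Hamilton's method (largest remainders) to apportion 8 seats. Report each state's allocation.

P1 2, P2 1, P3 3, P4 2

Total 96371; standard divisor 96371/8 ≈ 12046.375.
Standard quotas: P1 1.4566, P2 1.4280, P3 3.3465, P4 1.7689.
Lower quotas: P1 1, P2 1, P3 3, P4 1 (sum 6, leaving 2 seats).
Remainders in descending order: P4 0.7689, P1 0.4566, P2 0.4280, P3 0.3465.
Largest remainders: P4, P1 receive the extra seats.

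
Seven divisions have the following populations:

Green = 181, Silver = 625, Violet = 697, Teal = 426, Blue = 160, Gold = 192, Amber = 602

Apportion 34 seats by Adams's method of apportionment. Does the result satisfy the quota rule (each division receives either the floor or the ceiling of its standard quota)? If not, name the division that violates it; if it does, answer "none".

none

Standard quotas: Green 2.135, Silver 7.371, Violet 8.220, Teal 5.024, Blue 1.887, Gold 2.264, Amber 7.100.
Adams allocation: Green 2, Silver 7, Violet 8, Teal 5, Blue 2, Gold 3, Amber 7.
Every allocation lies between the lower and upper quota.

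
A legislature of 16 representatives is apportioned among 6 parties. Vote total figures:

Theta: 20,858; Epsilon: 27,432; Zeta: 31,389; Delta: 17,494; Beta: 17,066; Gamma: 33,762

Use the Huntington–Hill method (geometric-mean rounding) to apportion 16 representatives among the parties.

Theta 2, Epsilon 3, Zeta 3, Delta 2, Beta 2, Gamma 4

With divisor 9404: modified quotas Theta 2.218, Epsilon 2.917, Zeta 3.338, Delta 1.860, Beta 1.815, Gamma 3.590.
Geometric-mean thresholds: Theta √(2·3)=2.449, Epsilon √(2·3)=2.449, Zeta √(3·4)=3.464, Delta √(1·2)=1.414, Beta √(1·2)=1.414, Gamma √(3·4)=3.464.
Each quota rounded against its threshold gives Theta 2, Epsilon 3, Zeta 3, Delta 2, Beta 2, Gamma 4 (total 16).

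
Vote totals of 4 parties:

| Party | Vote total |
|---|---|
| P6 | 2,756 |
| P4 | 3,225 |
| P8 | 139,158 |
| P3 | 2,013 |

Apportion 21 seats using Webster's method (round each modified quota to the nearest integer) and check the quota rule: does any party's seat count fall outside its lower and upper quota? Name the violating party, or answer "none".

Standard quotas: P6 0.393, P4 0.460, P8 19.859, P3 0.287.
Webster allocation: P6 0, P4 0, P8 21, P3 0.
P8 has quota 19.859 (lower 19, upper 20) but receives 21 — outside the quota interval.

P8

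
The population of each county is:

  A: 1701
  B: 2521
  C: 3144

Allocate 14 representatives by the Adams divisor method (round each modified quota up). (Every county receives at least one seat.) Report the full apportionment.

A: 3, B: 5, C: 6

Standard divisor 7366/14 ≈ 526.143; standard quotas: A 3.233, B 4.791, C 5.976.
Rounding up gives 4, 5, 6 = 15 seats, so the divisor must be adjusted.
With modified divisor 600: modified quotas A 2.835, B 4.202, C 5.240.
Rounding up: A 3, B 5, C 6 (total 14).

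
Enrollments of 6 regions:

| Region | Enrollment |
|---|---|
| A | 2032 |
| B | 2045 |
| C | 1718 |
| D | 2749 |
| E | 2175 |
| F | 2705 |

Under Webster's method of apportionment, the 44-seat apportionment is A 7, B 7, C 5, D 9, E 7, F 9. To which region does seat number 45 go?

Priority for the next seat is population ÷ (current seats + 0.5).
Priorities: A 270.933, B 272.667, C 312.364, D 289.368, E 290.000, F 284.737.
Highest priority: C.

C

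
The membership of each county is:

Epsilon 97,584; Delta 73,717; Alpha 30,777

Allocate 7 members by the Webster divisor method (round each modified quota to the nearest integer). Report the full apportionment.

Epsilon=3, Delta=3, Alpha=1

Standard divisor 202078/7 ≈ 28868.286; standard quotas: Epsilon 3.380, Delta 2.554, Alpha 1.066.
Rounding to the nearest integer gives Epsilon 3, Delta 3, Alpha 1 — total 7, matching the house size, so no adjustment is needed.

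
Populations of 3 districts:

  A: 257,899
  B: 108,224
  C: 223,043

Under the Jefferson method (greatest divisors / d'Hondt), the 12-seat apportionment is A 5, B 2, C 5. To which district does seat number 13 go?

A

Priority for the next seat is population ÷ (current seats + 1).
Priorities: A 42983.167, B 36074.667, C 37173.833.
Highest priority: A.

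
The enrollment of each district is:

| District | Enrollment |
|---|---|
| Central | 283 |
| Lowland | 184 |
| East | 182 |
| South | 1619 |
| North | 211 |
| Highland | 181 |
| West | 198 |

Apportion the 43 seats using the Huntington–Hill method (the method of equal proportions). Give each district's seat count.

Central: 4, Lowland: 3, East: 3, South: 24, North: 3, Highland: 3, West: 3

With divisor 68: modified quotas Central 4.162, Lowland 2.706, East 2.676, South 23.809, North 3.103, Highland 2.662, West 2.912.
Geometric-mean thresholds: Central √(4·5)=4.472, Lowland √(2·3)=2.449, East √(2·3)=2.449, South √(23·24)=23.495, North √(3·4)=3.464, Highland √(2·3)=2.449, West √(2·3)=2.449.
Each quota rounded against its threshold gives Central 4, Lowland 3, East 3, South 24, North 3, Highland 3, West 3 (total 43).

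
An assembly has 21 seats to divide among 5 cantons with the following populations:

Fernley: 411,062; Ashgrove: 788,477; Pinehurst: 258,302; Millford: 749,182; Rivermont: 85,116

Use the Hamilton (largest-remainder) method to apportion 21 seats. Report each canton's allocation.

Fernley=4, Ashgrove=7, Pinehurst=2, Millford=7, Rivermont=1

Standard divisor: 2292139 ÷ 21 ≈ 109149.476.
Standard quotas: Fernley 3.7660, Ashgrove 7.2238, Pinehurst 2.3665, Millford 6.8638, Rivermont 0.7798.
Lower quotas: Fernley 3, Ashgrove 7, Pinehurst 2, Millford 6, Rivermont 0 (sum 18, leaving 3 seats).
Remainders in descending order: Millford 0.8638, Rivermont 0.7798, Fernley 0.7660, Pinehurst 0.3665, Ashgrove 0.2238.
The surplus seats go to Millford, Rivermont, Fernley.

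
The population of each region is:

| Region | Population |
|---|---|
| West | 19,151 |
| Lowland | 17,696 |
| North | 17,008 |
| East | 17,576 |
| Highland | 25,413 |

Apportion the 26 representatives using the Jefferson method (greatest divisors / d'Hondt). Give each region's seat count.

Standard divisor 96844/26 ≈ 3724.769; standard quotas: West 5.142, Lowland 4.751, North 4.566, East 4.719, Highland 6.823.
Rounding down gives 5, 4, 4, 4, 6 = 23 seats, so the divisor must be adjusted.
With modified divisor 3500: modified quotas West 5.472, Lowland 5.056, North 4.859, East 5.022, Highland 7.261.
Rounding down: West 5, Lowland 5, North 4, East 5, Highland 7 (total 26).

West: 5, Lowland: 5, North: 4, East: 5, Highland: 7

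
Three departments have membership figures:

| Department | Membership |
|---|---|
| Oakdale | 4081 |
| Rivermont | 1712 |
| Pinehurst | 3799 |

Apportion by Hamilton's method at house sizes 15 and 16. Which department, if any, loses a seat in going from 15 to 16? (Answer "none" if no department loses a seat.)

At 15 seats: Oakdale 6, Rivermont 3, Pinehurst 6.
At 16 seats: Oakdale 7, Rivermont 3, Pinehurst 6.
No department's allocation decreased.

none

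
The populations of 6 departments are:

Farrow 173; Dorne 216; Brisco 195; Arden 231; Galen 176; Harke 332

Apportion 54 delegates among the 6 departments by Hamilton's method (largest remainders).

The standard divisor is 1323/54 ≈ 24.5.
Standard quotas: Farrow 7.061, Dorne 8.816, Brisco 7.959, Arden 9.429, Galen 7.184, Harke 13.551.
Lower quotas: Farrow 7, Dorne 8, Brisco 7, Arden 9, Galen 7, Harke 13 (sum 51, leaving 3 seats).
Remainders in descending order: Brisco 0.959, Dorne 0.816, Harke 0.551, Arden 0.429, Galen 0.184, Farrow 0.061.
The surplus seats go to Brisco, Dorne, Harke.

Farrow: 7; Dorne: 9; Brisco: 8; Arden: 9; Galen: 7; Harke: 14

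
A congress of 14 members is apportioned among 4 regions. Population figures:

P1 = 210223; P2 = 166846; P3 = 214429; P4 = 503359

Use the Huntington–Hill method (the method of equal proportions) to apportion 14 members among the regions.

With divisor 81747: modified quotas P1 2.572, P2 2.041, P3 2.623, P4 6.158.
Geometric-mean thresholds: P1 √(2·3)=2.449, P2 √(2·3)=2.449, P3 √(2·3)=2.449, P4 √(6·7)=6.481.
Each quota rounded against its threshold gives P1 3, P2 2, P3 3, P4 6 (total 14).

P1 3; P2 2; P3 3; P4 6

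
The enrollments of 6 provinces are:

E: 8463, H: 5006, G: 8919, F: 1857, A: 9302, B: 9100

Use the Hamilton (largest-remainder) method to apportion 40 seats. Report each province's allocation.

The standard divisor is 42647/40 ≈ 1066.175.
Standard quotas: E 7.9377, H 4.6953, G 8.3654, F 1.7417, A 8.7246, B 8.5352.
Lower quotas: E 7, H 4, G 8, F 1, A 8, B 8 (sum 36, leaving 4 seats).
Remainders in descending order: E 0.9377, F 0.7417, A 0.7246, H 0.6953, B 0.5352, G 0.3654.
Largest remainders: E, F, A, H receive the extra seats.

E=8, H=5, G=8, F=2, A=9, B=8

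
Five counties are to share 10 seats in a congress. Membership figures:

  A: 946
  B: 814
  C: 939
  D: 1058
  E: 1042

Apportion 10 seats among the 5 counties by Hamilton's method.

A 2, B 2, C 2, D 2, E 2

Standard divisor: 4799 ÷ 10 ≈ 479.9.
Standard quotas: A 1.971, B 1.696, C 1.957, D 2.205, E 2.171.
Lower quotas: A 1, B 1, C 1, D 2, E 2 (sum 7, leaving 3 seats).
Remainders in descending order: A 0.971, C 0.957, B 0.696, D 0.205, E 0.171.
The surplus seats go to A, C, B.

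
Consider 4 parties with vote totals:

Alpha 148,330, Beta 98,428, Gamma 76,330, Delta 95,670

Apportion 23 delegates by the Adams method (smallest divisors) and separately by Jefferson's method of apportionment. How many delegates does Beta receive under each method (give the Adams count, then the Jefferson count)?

Adams: Alpha 8, Beta 6, Gamma 4, Delta 5.
Jefferson: Alpha 9, Beta 5, Gamma 4, Delta 5.
Beta gets 6 under Adams and 5 under Jefferson.

6 and 5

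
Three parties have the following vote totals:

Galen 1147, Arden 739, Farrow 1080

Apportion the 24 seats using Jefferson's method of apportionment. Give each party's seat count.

Standard divisor 2966/24 ≈ 123.583; standard quotas: Galen 9.281, Arden 5.980, Farrow 8.739.
Rounding down gives 9, 5, 8 = 22 seats, so the divisor must be adjusted.
With modified divisor 117: modified quotas Galen 9.803, Arden 6.316, Farrow 9.231.
Rounding down: Galen 9, Arden 6, Farrow 9 (total 24).

Galen: 9, Arden: 6, Farrow: 9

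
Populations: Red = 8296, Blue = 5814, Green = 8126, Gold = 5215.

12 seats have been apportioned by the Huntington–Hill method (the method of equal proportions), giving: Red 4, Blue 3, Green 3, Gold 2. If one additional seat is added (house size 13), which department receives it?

Priority for the next seat is population ÷ (√(s·(s+1))).
Priorities: Red 1855.042, Blue 1678.357, Green 2345.774, Gold 2129.015.
Highest priority: Green.

Green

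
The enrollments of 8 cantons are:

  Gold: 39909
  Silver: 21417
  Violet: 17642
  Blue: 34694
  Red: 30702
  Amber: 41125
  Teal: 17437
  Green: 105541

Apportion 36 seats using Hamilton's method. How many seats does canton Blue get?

4

Standard divisor: 308467 ÷ 36 ≈ 8568.528.
Standard quotas: Gold 4.6576, Silver 2.4995, Violet 2.0589, Blue 4.0490, Red 3.5831, Amber 4.7995, Teal 2.0350, Green 12.3173.
Lower quotas: Gold 4, Silver 2, Violet 2, Blue 4, Red 3, Amber 4, Teal 2, Green 12 (sum 33, leaving 3 seats).
Remainders in descending order: Amber 0.7995, Gold 0.6576, Red 0.5831, Silver 0.4995, Green 0.3173, Violet 0.0589, Blue 0.0490, Teal 0.0350.
Largest remainders: Amber, Gold, Red receive the extra seats.
Blue receives 4.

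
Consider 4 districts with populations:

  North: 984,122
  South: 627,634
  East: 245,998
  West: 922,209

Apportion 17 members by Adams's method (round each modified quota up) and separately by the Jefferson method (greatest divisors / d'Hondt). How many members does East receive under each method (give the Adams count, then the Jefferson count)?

2 and 1

Adams: North 6, South 4, East 2, West 5.
Jefferson: North 6, South 4, East 1, West 6.
East gets 2 under Adams and 1 under Jefferson.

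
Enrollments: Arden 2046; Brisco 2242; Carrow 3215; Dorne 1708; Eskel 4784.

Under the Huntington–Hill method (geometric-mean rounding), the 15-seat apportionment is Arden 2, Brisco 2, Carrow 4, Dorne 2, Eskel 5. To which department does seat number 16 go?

Priority for the next seat is population ÷ (√(s·(s+1))).
Priorities: Arden 835.276, Brisco 915.293, Carrow 718.896, Dorne 697.288, Eskel 873.435.
Highest priority: Brisco.

Brisco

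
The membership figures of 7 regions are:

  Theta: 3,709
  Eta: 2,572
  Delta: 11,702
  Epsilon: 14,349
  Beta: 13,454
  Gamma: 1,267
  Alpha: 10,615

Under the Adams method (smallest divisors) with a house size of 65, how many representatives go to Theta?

4

Standard divisor 57668/65 ≈ 887.2; standard quotas: Theta 4.181, Eta 2.899, Delta 13.190, Epsilon 16.173, Beta 15.165, Gamma 1.428, Alpha 11.965.
Rounding up gives 5, 3, 14, 17, 16, 2, 12 = 69 seats, so the divisor must be adjusted.
With modified divisor 940: modified quotas Theta 3.946, Eta 2.736, Delta 12.449, Epsilon 15.265, Beta 14.313, Gamma 1.348, Alpha 11.293.
Rounding up: Theta 4, Eta 3, Delta 13, Epsilon 16, Beta 15, Gamma 2, Alpha 12 (total 65).
Theta receives 4.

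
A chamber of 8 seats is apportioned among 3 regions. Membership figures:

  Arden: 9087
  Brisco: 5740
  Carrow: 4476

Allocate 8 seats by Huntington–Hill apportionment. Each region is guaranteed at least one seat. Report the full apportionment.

With divisor 2483: modified quotas Arden 3.660, Brisco 2.312, Carrow 1.803.
Geometric-mean thresholds: Arden √(3·4)=3.464, Brisco √(2·3)=2.449, Carrow √(1·2)=1.414.
Each quota rounded against its threshold gives Arden 4, Brisco 2, Carrow 2 (total 8).

Arden=4, Brisco=2, Carrow=2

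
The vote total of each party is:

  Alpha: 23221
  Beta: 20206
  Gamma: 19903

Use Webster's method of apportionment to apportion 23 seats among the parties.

Alpha 9, Beta 7, Gamma 7

Standard divisor 63330/23 ≈ 2753.478; standard quotas: Alpha 8.433, Beta 7.338, Gamma 7.228.
Rounding to the nearest integer gives 8, 7, 7 = 22 seats, so the divisor must be adjusted.
With modified divisor 2710: modified quotas Alpha 8.569, Beta 7.456, Gamma 7.344.
Rounding to the nearest integer: Alpha 9, Beta 7, Gamma 7 (total 23).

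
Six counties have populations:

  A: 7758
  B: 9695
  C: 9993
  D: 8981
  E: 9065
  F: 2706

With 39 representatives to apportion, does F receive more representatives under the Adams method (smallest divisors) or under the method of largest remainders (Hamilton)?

Adams

Adams: A 6, B 8, C 8, D 7, E 7, F 3.
Hamilton: A 6, B 8, C 8, D 7, E 8, F 2.
F gets 3 under Adams and 2 under Hamilton.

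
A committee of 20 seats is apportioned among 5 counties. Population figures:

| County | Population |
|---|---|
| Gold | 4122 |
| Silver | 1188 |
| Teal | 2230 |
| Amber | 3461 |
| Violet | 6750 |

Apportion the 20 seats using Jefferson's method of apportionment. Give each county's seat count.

Gold 5; Silver 1; Teal 2; Amber 4; Violet 8

Standard divisor 17751/20 ≈ 887.55; standard quotas: Gold 4.644, Silver 1.339, Teal 2.513, Amber 3.899, Violet 7.605.
Rounding down gives 4, 1, 2, 3, 7 = 17 seats, so the divisor must be adjusted.
With modified divisor 800: modified quotas Gold 5.152, Silver 1.485, Teal 2.788, Amber 4.326, Violet 8.438.
Rounding down: Gold 5, Silver 1, Teal 2, Amber 4, Violet 8 (total 20).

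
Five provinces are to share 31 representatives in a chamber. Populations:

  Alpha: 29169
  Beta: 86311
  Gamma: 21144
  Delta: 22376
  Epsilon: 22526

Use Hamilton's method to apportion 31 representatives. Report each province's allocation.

Total 181526; standard divisor 181526/31 ≈ 5855.677.
Standard quotas: Alpha 4.9813, Beta 14.7397, Gamma 3.6109, Delta 3.8212, Epsilon 3.8469.
Lower quotas: Alpha 4, Beta 14, Gamma 3, Delta 3, Epsilon 3 (sum 27, leaving 4 seats).
Remainders in descending order: Alpha 0.9813, Epsilon 0.8469, Delta 0.8212, Beta 0.7397, Gamma 0.6109.
Largest remainders: Alpha, Epsilon, Delta, Beta receive the extra seats.

Alpha=5, Beta=15, Gamma=3, Delta=4, Epsilon=4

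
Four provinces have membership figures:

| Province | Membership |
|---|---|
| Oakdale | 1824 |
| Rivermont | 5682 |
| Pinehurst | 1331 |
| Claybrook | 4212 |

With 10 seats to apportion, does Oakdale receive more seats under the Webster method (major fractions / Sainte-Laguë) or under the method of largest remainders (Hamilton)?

Hamilton

Webster: Oakdale 1, Rivermont 5, Pinehurst 1, Claybrook 3.
Hamilton: Oakdale 2, Rivermont 4, Pinehurst 1, Claybrook 3.
Oakdale gets 1 under Webster and 2 under Hamilton.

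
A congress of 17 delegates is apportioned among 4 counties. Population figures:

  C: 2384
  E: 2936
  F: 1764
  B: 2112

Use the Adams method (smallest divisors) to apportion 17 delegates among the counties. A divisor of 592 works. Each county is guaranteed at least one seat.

C 5; E 5; F 3; B 4

With modified divisor 592: modified quotas C 4.027, E 4.959, F 2.980, B 3.568.
Rounding up: C 5, E 5, F 3, B 4 (total 17).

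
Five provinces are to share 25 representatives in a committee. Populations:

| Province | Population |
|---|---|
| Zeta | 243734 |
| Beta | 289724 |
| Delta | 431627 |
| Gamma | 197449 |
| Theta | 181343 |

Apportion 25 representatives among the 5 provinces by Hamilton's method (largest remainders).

Zeta: 5, Beta: 5, Delta: 8, Gamma: 4, Theta: 3

Standard divisor: 1343877 ÷ 25 ≈ 53755.08.
Standard quotas: Zeta 4.5342, Beta 5.3897, Delta 8.0295, Gamma 3.6731, Theta 3.3735.
Lower quotas: Zeta 4, Beta 5, Delta 8, Gamma 3, Theta 3 (sum 23, leaving 2 seats).
Remainders in descending order: Gamma 0.6731, Zeta 0.5342, Beta 0.3897, Theta 0.3735, Delta 0.0295.
Largest remainders: Gamma, Zeta receive the extra seats.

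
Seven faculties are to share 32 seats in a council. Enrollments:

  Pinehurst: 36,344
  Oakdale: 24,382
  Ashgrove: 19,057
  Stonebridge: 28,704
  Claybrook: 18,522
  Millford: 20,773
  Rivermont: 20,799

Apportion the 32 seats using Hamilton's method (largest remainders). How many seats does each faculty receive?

The standard divisor is 168581/32 ≈ 5268.156.
Standard quotas: Pinehurst 6.8988, Oakdale 4.6282, Ashgrove 3.6174, Stonebridge 5.4486, Claybrook 3.5158, Millford 3.9431, Rivermont 3.9481.
Lower quotas: Pinehurst 6, Oakdale 4, Ashgrove 3, Stonebridge 5, Claybrook 3, Millford 3, Rivermont 3 (sum 27, leaving 5 seats).
Remainders in descending order: Rivermont 0.9481, Millford 0.9431, Pinehurst 0.8988, Oakdale 0.6282, Ashgrove 0.6174, Claybrook 0.5158, Stonebridge 0.4486.
The surplus seats go to Rivermont, Millford, Pinehurst, Oakdale, Ashgrove.

Pinehurst=7; Oakdale=5; Ashgrove=4; Stonebridge=5; Claybrook=3; Millford=4; Rivermont=4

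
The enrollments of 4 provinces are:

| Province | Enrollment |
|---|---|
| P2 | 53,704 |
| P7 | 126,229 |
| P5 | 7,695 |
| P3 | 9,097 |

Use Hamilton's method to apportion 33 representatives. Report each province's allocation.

P2: 9, P7: 21, P5: 1, P3: 2

Standard divisor: 196725 ÷ 33 ≈ 5961.364.
Standard quotas: P2 9.0087, P7 21.1745, P5 1.2908, P3 1.5260.
Lower quotas: P2 9, P7 21, P5 1, P3 1 (sum 32, leaving 1 seat).
Remainders in descending order: P3 0.5260, P5 0.2908, P7 0.1745, P2 0.0087.
The surplus seat goes to P3.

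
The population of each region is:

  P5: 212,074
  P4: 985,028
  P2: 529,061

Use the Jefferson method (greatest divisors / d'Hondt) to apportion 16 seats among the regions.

Standard divisor 1726163/16 ≈ 107885.188; standard quotas: P5 1.966, P4 9.130, P2 4.904.
Rounding down gives 1, 9, 4 = 14 seats, so the divisor must be adjusted.
With modified divisor 102200: modified quotas P5 2.075, P4 9.638, P2 5.177.
Rounding down: P5 2, P4 9, P2 5 (total 16).

P5 2; P4 9; P2 5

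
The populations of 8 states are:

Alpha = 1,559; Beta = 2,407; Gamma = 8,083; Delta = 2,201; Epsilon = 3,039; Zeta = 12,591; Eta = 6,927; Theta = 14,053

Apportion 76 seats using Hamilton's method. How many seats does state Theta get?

The standard divisor is 50860/76 ≈ 669.211.
Standard quotas: Alpha 2.3296, Beta 3.5968, Gamma 12.0784, Delta 3.2890, Epsilon 4.5412, Zeta 18.8147, Eta 10.3510, Theta 20.9994.
Lower quotas: Alpha 2, Beta 3, Gamma 12, Delta 3, Epsilon 4, Zeta 18, Eta 10, Theta 20 (sum 72, leaving 4 seats).
Remainders in descending order: Theta 0.9994, Zeta 0.8147, Beta 0.5968, Epsilon 0.5412, Eta 0.3510, Alpha 0.3296, Delta 0.2890, Gamma 0.0784.
The surplus seats go to Theta, Zeta, Beta, Epsilon.
Theta receives 21.

21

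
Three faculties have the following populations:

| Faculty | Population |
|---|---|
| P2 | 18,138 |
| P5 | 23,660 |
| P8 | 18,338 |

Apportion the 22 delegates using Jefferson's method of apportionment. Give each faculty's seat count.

Standard divisor 60136/22 ≈ 2733.455; standard quotas: P2 6.636, P5 8.656, P8 6.709.
Rounding down gives 6, 8, 6 = 20 seats, so the divisor must be adjusted.
With modified divisor 2600: modified quotas P2 6.976, P5 9.100, P8 7.053.
Rounding down: P2 6, P5 9, P8 7 (total 22).

P2 6, P5 9, P8 7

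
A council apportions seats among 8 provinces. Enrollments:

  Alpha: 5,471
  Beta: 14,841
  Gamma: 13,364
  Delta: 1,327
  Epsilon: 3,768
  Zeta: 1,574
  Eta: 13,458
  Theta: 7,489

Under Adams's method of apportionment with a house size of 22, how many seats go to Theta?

3

Standard divisor 61292/22 ≈ 2786; standard quotas: Alpha 1.964, Beta 5.327, Gamma 4.797, Delta 0.476, Epsilon 1.352, Zeta 0.565, Eta 4.831, Theta 2.688.
Rounding up gives 2, 6, 5, 1, 2, 1, 5, 3 = 25 seats, so the divisor must be adjusted.
With modified divisor 3500: modified quotas Alpha 1.563, Beta 4.240, Gamma 3.818, Delta 0.379, Epsilon 1.077, Zeta 0.450, Eta 3.845, Theta 2.140.
Rounding up: Alpha 2, Beta 5, Gamma 4, Delta 1, Epsilon 2, Zeta 1, Eta 4, Theta 3 (total 22).
Theta receives 3.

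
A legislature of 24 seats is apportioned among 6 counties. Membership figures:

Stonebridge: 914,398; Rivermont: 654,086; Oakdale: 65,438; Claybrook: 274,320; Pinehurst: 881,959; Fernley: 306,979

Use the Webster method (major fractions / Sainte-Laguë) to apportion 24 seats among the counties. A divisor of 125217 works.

With modified divisor 125217: modified quotas Stonebridge 7.303, Rivermont 5.224, Oakdale 0.523, Claybrook 2.191, Pinehurst 7.043, Fernley 2.452.
Rounding to the nearest integer: Stonebridge 7, Rivermont 5, Oakdale 1, Claybrook 2, Pinehurst 7, Fernley 2 (total 24).

Stonebridge 7; Rivermont 5; Oakdale 1; Claybrook 2; Pinehurst 7; Fernley 2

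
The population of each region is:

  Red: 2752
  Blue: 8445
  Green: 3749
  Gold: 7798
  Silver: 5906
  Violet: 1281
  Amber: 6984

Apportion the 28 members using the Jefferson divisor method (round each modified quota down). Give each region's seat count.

Red=2, Blue=7, Green=3, Gold=6, Silver=4, Violet=1, Amber=5

Standard divisor 36915/28 ≈ 1318.393; standard quotas: Red 2.087, Blue 6.406, Green 2.844, Gold 5.915, Silver 4.480, Violet 0.972, Amber 5.297.
Rounding down gives 2, 6, 2, 5, 4, 0, 5 = 24 seats, so the divisor must be adjusted.
With modified divisor 1200: modified quotas Red 2.293, Blue 7.037, Green 3.124, Gold 6.498, Silver 4.922, Violet 1.067, Amber 5.820.
Rounding down: Red 2, Blue 7, Green 3, Gold 6, Silver 4, Violet 1, Amber 5 (total 28).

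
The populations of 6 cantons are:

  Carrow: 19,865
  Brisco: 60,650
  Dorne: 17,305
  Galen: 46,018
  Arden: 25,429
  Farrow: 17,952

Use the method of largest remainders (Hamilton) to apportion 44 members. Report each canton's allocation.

Carrow 5, Brisco 14, Dorne 4, Galen 11, Arden 6, Farrow 4

Standard divisor: 187219 ÷ 44 ≈ 4254.977.
Standard quotas: Carrow 4.6687, Brisco 14.2539, Dorne 4.0670, Galen 10.8151, Arden 5.9763, Farrow 4.2191.
Lower quotas: Carrow 4, Brisco 14, Dorne 4, Galen 10, Arden 5, Farrow 4 (sum 41, leaving 3 seats).
Remainders in descending order: Arden 0.9763, Galen 0.8151, Carrow 0.6687, Brisco 0.2539, Farrow 0.2191, Dorne 0.0670.
The surplus seats go to Arden, Galen, Carrow.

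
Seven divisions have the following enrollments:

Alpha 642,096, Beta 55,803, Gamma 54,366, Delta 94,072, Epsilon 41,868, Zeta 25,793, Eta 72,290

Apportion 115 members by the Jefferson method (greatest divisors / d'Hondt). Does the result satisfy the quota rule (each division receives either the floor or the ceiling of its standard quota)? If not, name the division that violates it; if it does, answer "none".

Standard quotas: Alpha 74.868, Beta 6.507, Gamma 6.339, Delta 10.969, Epsilon 4.882, Zeta 3.007, Eta 8.429.
Jefferson allocation: Alpha 76, Beta 6, Gamma 6, Delta 11, Epsilon 5, Zeta 3, Eta 8.
Alpha has quota 74.868 (lower 74, upper 75) but receives 76 — outside the quota interval.

Alpha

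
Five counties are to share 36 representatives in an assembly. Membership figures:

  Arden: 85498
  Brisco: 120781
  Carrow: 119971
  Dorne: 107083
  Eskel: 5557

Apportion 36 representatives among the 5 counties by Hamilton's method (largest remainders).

Arden 7, Brisco 10, Carrow 10, Dorne 9, Eskel 0

The standard divisor is 438890/36 ≈ 12191.389.
Standard quotas: Arden 7.0130, Brisco 9.9071, Carrow 9.8406, Dorne 8.7835, Eskel 0.4558.
Lower quotas: Arden 7, Brisco 9, Carrow 9, Dorne 8, Eskel 0 (sum 33, leaving 3 seats).
Remainders in descending order: Brisco 0.9071, Carrow 0.8406, Dorne 0.7835, Eskel 0.4558, Arden 0.0130.
Largest remainders: Brisco, Carrow, Dorne receive the extra seats.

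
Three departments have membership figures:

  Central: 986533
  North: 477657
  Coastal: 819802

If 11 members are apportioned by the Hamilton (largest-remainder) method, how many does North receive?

2

The standard divisor is 2283992/11 ≈ 207635.636.
Standard quotas: Central 4.7513, North 2.3005, Coastal 3.9483.
Lower quotas: Central 4, North 2, Coastal 3 (sum 9, leaving 2 seats).
Remainders in descending order: Coastal 0.9483, Central 0.7513, North 0.3005.
The surplus seats go to Coastal, Central.
North receives 2.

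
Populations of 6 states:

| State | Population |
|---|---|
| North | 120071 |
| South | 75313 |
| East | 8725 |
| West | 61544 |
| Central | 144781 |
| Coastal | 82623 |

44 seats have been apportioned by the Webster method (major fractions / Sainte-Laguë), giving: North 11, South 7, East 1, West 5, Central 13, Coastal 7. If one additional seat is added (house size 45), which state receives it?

Priority for the next seat is population ÷ (current seats + 0.5).
Priorities: North 10440.957, South 10041.733, East 5816.667, West 11189.818, Central 10724.519, Coastal 11016.400.
Highest priority: West.

West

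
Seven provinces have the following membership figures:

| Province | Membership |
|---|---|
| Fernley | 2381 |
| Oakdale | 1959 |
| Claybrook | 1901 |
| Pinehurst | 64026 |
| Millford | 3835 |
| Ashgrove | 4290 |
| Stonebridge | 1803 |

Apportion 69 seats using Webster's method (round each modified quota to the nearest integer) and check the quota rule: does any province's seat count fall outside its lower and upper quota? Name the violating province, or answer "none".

Pinehurst

Standard quotas: Fernley 2.049, Oakdale 1.686, Claybrook 1.636, Pinehurst 55.088, Millford 3.300, Ashgrove 3.691, Stonebridge 1.551.
Webster allocation: Fernley 2, Oakdale 2, Claybrook 2, Pinehurst 54, Millford 3, Ashgrove 4, Stonebridge 2.
Pinehurst has quota 55.088 (lower 55, upper 56) but receives 54 — outside the quota interval.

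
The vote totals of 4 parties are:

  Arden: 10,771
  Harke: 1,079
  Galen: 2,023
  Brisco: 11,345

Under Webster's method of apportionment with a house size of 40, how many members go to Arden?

Standard divisor 25218/40 ≈ 630.45; standard quotas: Arden 17.085, Harke 1.711, Galen 3.209, Brisco 17.995.
Rounding to the nearest integer gives Arden 17, Harke 2, Galen 3, Brisco 18 — total 40, matching the house size, so no adjustment is needed.
Arden receives 17.

17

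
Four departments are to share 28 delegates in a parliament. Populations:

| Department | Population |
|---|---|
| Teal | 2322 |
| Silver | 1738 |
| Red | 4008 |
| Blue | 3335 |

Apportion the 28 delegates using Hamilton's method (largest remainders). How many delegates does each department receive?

Total 11403; standard divisor 11403/28 ≈ 407.25.
Standard quotas: Teal 5.702, Silver 4.268, Red 9.842, Blue 8.189.
Lower quotas: Teal 5, Silver 4, Red 9, Blue 8 (sum 26, leaving 2 seats).
Remainders in descending order: Red 0.842, Teal 0.702, Silver 0.268, Blue 0.189.
Largest remainders: Red, Teal receive the extra seats.

Teal=6; Silver=4; Red=10; Blue=8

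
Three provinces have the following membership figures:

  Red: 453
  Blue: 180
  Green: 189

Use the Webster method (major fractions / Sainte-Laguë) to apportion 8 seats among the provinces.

Red 4; Blue 2; Green 2

Standard divisor 822/8 ≈ 102.75; standard quotas: Red 4.409, Blue 1.752, Green 1.839.
Rounding to the nearest integer gives Red 4, Blue 2, Green 2 — total 8, matching the house size, so no adjustment is needed.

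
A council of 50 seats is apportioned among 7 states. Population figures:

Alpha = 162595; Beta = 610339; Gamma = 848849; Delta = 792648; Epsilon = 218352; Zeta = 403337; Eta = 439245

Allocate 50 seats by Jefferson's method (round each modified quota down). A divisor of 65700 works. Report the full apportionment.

With modified divisor 65700: modified quotas Alpha 2.475, Beta 9.290, Gamma 12.920, Delta 12.065, Epsilon 3.323, Zeta 6.139, Eta 6.686.
Rounding down: Alpha 2, Beta 9, Gamma 12, Delta 12, Epsilon 3, Zeta 6, Eta 6 (total 50).

Alpha=2, Beta=9, Gamma=12, Delta=12, Epsilon=3, Zeta=6, Eta=6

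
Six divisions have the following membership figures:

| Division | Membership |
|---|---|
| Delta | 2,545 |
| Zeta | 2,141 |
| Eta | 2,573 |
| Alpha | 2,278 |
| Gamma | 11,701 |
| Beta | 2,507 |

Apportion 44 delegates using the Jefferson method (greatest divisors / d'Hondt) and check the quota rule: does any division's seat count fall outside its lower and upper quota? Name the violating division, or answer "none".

none

Standard quotas: Delta 4.716, Zeta 3.967, Eta 4.768, Alpha 4.221, Gamma 21.682, Beta 4.646.
Jefferson allocation: Delta 5, Zeta 4, Eta 5, Alpha 4, Gamma 22, Beta 4.
Every allocation lies between the lower and upper quota.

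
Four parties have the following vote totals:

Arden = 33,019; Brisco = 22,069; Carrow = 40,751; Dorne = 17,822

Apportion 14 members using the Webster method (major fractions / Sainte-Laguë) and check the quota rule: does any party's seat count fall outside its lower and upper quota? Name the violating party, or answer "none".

none

Standard quotas: Arden 4.067, Brisco 2.718, Carrow 5.019, Dorne 2.195.
Webster allocation: Arden 4, Brisco 3, Carrow 5, Dorne 2.
Every allocation lies between the lower and upper quota.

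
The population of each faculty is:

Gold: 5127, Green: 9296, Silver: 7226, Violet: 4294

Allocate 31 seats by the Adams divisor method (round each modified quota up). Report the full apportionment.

Gold 6; Green 11; Silver 9; Violet 5

Standard divisor 25943/31 ≈ 836.871; standard quotas: Gold 6.126, Green 11.108, Silver 8.635, Violet 5.131.
Rounding up gives 7, 12, 9, 6 = 34 seats, so the divisor must be adjusted.
With modified divisor 900: modified quotas Gold 5.697, Green 10.329, Silver 8.029, Violet 4.771.
Rounding up: Gold 6, Green 11, Silver 9, Violet 5 (total 31).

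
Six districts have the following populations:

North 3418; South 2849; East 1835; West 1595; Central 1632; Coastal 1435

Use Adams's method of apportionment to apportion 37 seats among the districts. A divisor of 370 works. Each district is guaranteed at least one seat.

With modified divisor 370: modified quotas North 9.238, South 7.700, East 4.959, West 4.311, Central 4.411, Coastal 3.878.
Rounding up: North 10, South 8, East 5, West 5, Central 5, Coastal 4 (total 37).

North: 10, South: 8, East: 5, West: 5, Central: 5, Coastal: 4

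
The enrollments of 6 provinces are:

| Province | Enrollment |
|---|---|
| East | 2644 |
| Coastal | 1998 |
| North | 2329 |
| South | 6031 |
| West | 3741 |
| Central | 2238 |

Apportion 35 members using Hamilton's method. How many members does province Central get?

The standard divisor is 18981/35 ≈ 542.314.
Standard quotas: East 4.8754, Coastal 3.6842, North 4.2946, South 11.1209, West 6.8982, Central 4.1268.
Lower quotas: East 4, Coastal 3, North 4, South 11, West 6, Central 4 (sum 32, leaving 3 seats).
Remainders in descending order: West 0.8982, East 0.8754, Coastal 0.6842, North 0.2946, Central 0.1268, South 0.1209.
Largest remainders: West, East, Coastal receive the extra seats.
Central receives 4.

4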